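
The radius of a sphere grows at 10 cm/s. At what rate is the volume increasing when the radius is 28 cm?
31360π cm³/s

V = (4/3)πr³
dV/dt = dV/dr · dr/dt = 4πr² · 10
At r = 28: dV/dt = 31360π cm³/s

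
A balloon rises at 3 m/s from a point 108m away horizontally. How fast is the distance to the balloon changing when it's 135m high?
15√41/41 ≈ 2.343 m/s

z² = 108² + y²
z = √(108² + 135²) = 27√41
dz/dt = y/z · dy/dt = 135/(27√41) · 3 = 15√41/41 ≈ 2.343 m/s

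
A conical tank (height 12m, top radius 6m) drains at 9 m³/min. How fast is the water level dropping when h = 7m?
36/(49π) ≈ 0.2339 m/min

r/h = 6/12, so r = (1/2)h
V = (1/3)πr²h = (1/3)π((1/2)h)²h = (1/12)πh³
dV/dh = (1/4)πh²
dh/dt = (dV/dt)/(dV/dh) = -9/((1/4)π·7²) = -36/(49π) m/min
The level is dropping at 36/(49π) ≈ 0.2339 m/min.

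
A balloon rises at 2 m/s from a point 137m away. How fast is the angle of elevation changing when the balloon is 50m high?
0.012883 rad/s

tan(θ) = y/137
sec²(θ) · dθ/dt = (1/137) · dy/dt
dθ/dt = cos²(θ)/137 · 2 = 137/(137² + 50²) · 2
dθ/dt = 0.012883 rad/s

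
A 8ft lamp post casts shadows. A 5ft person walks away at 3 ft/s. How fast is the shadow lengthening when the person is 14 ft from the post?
5 ft/s

By similar triangles: 8/(x+s) = 5/s
Solving: s = 5x/3
ds/dt = 5/3 · dx/dt = 5/3 · 3 = 5 ft/s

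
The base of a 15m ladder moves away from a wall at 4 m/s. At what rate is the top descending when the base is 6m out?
8√21/21 ≈ 1.746 m/s

x² + y² = 15²
2x·dx/dt + 2y·dy/dt = 0
dy/dt = -x/y · dx/dt = -6/(3√21) · 4 = -8√21/21 m/s
The top is descending at 8√21/21 ≈ 1.746 m/s.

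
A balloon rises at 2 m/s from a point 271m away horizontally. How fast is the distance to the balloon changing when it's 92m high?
184√81905/81905 ≈ 0.6429 m/s

z² = 271² + y²
z = √(271² + 92²) = √81905
dz/dt = y/z · dy/dt = 92/√81905 · 2 = 184√81905/81905 ≈ 0.6429 m/s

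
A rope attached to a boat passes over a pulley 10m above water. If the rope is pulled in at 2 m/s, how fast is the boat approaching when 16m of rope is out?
16√39/39 ≈ 2.562 m/s

rope² = x² + 10²
x = √(16² - 10²) = 2√39
dx/dt = (rope/x) · d(rope)/dt = (16/(2√39)) · (-2) = -16√39/39 m/s
The boat approaches at 16√39/39 ≈ 2.562 m/s.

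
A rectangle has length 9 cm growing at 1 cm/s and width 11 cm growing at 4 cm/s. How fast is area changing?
47 cm²/s

A = lw
dA/dt = w·dl/dt + l·dw/dt = 11·1 + 9·4 = 47 cm²/s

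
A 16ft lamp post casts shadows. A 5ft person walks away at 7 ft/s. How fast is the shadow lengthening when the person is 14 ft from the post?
35/11 ft/s

By similar triangles: 16/(x+s) = 5/s
Solving: s = 5x/11
ds/dt = 5/11 · dx/dt = 5/11 · 7 = 35/11 ft/s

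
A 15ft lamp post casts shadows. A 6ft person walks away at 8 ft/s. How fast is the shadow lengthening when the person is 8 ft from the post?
16/3 ft/s

By similar triangles: 15/(x+s) = 6/s
Solving: s = 6x/9
ds/dt = 6/9 · dx/dt = 2/3 · 8 = 16/3 ft/s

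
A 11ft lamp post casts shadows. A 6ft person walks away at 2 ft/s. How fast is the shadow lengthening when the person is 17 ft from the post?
12/5 ft/s

By similar triangles: 11/(x+s) = 6/s
Solving: s = 6x/5
ds/dt = 6/5 · dx/dt = 6/5 · 2 = 12/5 ft/s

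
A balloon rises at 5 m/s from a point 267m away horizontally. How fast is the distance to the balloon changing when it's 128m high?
640√87673/87673 ≈ 2.161 m/s

z² = 267² + y²
z = √(267² + 128²) = √87673
dz/dt = y/z · dy/dt = 128/√87673 · 5 = 640√87673/87673 ≈ 2.161 m/s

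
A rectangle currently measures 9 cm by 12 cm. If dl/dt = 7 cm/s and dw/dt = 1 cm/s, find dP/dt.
16 cm/s

P = 2(l + w)
dP/dt = 2(dl/dt + dw/dt) = 2(7 + 1) = 16 cm/s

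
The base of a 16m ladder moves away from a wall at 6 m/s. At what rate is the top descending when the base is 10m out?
10√39/13 ≈ 4.804 m/s

x² + y² = 16²
2x·dx/dt + 2y·dy/dt = 0
dy/dt = -x/y · dx/dt = -10/(2√39) · 6 = -10√39/13 m/s
The top is descending at 10√39/13 ≈ 4.804 m/s.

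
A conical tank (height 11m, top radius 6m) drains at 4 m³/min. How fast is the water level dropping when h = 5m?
121/(225π) ≈ 0.1712 m/min

r/h = 6/11, so r = (6/11)h
V = (1/3)πr²h = (1/3)π((6/11)h)²h = (12/121)πh³
dV/dh = (36/121)πh²
dh/dt = (dV/dt)/(dV/dh) = -4/((36/121)π·5²) = -121/(225π) m/min
The level is dropping at 121/(225π) ≈ 0.1712 m/min.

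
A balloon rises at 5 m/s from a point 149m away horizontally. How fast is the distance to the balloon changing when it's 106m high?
530√33437/33437 ≈ 2.898 m/s

z² = 149² + y²
z = √(149² + 106²) = √33437
dz/dt = y/z · dy/dt = 106/√33437 · 5 = 530√33437/33437 ≈ 2.898 m/s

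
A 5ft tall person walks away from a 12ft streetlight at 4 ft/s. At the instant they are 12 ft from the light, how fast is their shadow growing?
20/7 ft/s

By similar triangles: 12/(x+s) = 5/s
Solving: s = 5x/7
ds/dt = 5/7 · dx/dt = 5/7 · 4 = 20/7 ft/s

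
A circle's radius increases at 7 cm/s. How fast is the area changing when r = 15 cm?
210π cm²/s

A = πr²
dA/dt = 2πr · dr/dt = 2π(15)(7) = 210π cm²/s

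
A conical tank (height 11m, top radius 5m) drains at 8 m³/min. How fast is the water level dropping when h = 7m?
968/(1225π) ≈ 0.2515 m/min

r/h = 5/11, so r = (5/11)h
V = (1/3)πr²h = (1/3)π((5/11)h)²h = (25/363)πh³
dV/dh = (25/121)πh²
dh/dt = (dV/dt)/(dV/dh) = -8/((25/121)π·7²) = -968/(1225π) m/min
The level is dropping at 968/(1225π) ≈ 0.2515 m/min.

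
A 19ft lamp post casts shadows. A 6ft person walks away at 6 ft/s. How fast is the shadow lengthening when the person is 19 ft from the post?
36/13 ft/s

By similar triangles: 19/(x+s) = 6/s
Solving: s = 6x/13
ds/dt = 6/13 · dx/dt = 6/13 · 6 = 36/13 ft/s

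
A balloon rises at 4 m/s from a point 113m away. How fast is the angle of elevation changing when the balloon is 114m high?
0.017543 rad/s

tan(θ) = y/113
sec²(θ) · dθ/dt = (1/113) · dy/dt
dθ/dt = cos²(θ)/113 · 4 = 113/(113² + 114²) · 4
dθ/dt = 0.017543 rad/s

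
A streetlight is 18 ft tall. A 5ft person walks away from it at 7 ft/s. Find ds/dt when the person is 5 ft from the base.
35/13 ft/s

By similar triangles: 18/(x+s) = 5/s
Solving: s = 5x/13
ds/dt = 5/13 · dx/dt = 5/13 · 7 = 35/13 ft/s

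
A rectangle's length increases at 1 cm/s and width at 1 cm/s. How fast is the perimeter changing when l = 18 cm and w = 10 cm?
4 cm/s

P = 2(l + w)
dP/dt = 2(dl/dt + dw/dt) = 2(1 + 1) = 4 cm/s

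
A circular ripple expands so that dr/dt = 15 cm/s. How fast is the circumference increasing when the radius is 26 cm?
30π cm/s

C = 2πr
dC/dt = 2π · dr/dt = 2π · 15 = 30π cm/s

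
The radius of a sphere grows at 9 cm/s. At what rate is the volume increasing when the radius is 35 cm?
44100π cm³/s

V = (4/3)πr³
dV/dt = dV/dr · dr/dt = 4πr² · 9
At r = 35: dV/dt = 44100π cm³/s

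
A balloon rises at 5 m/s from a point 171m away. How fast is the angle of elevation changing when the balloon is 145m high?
0.01701 rad/s

tan(θ) = y/171
sec²(θ) · dθ/dt = (1/171) · dy/dt
dθ/dt = cos²(θ)/171 · 5 = 171/(171² + 145²) · 5
dθ/dt = 0.01701 rad/s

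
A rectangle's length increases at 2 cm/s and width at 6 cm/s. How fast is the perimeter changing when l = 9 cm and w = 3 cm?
16 cm/s

P = 2(l + w)
dP/dt = 2(dl/dt + dw/dt) = 2(2 + 6) = 16 cm/s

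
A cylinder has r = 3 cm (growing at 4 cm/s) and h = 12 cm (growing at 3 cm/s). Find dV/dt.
315π cm³/s

V = πr²h
dV/dt = 2πrh·dr/dt + πr²·dh/dt
= 2π(3)(12)(4) + π(3)²(3)
= 315π cm³/s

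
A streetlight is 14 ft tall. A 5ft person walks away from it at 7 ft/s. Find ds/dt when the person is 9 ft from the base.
35/9 ft/s

By similar triangles: 14/(x+s) = 5/s
Solving: s = 5x/9
ds/dt = 5/9 · dx/dt = 5/9 · 7 = 35/9 ft/s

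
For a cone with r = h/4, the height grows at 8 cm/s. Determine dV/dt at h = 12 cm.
72π cm³/s

V = (1/3)π(h/4)²h = πh³/48
dV/dt = πh²/16 · 8
At h = 12: dV/dt = 72π cm³/s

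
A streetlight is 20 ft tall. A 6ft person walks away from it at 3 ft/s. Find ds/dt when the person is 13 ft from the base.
9/7 ft/s

By similar triangles: 20/(x+s) = 6/s
Solving: s = 6x/14
ds/dt = 6/14 · dx/dt = 3/7 · 3 = 9/7 ft/s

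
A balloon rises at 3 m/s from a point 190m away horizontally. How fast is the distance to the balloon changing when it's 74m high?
111√10394/10394 ≈ 1.089 m/s

z² = 190² + y²
z = √(190² + 74²) = 2√10394
dz/dt = y/z · dy/dt = 74/(2√10394) · 3 = 111√10394/10394 ≈ 1.089 m/s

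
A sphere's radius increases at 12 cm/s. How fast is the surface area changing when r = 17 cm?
1632π cm²/s

S = 4πr²
dS/dt = dS/dr · dr/dt = 8πr · 12
At r = 17: dS/dt = 1632π cm²/s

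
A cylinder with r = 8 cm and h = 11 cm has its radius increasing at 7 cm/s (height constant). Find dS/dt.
378π cm²/s

S = 2πrh + 2πr² (lateral + bases)
dS/dt = (2πh + 4πr)·dr/dt = (2π·11 + 4π·8)·7
= 378π cm²/s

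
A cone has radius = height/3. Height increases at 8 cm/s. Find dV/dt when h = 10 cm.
800π/9 cm³/s

V = (1/3)π(h/3)²h = πh³/27
dV/dt = πh²/9 · 8
At h = 10: dV/dt = 800π/9 cm³/s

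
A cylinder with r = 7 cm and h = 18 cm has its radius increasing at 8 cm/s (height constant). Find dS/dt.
512π cm²/s

S = 2πrh + 2πr² (lateral + bases)
dS/dt = (2πh + 4πr)·dr/dt = (2π·18 + 4π·7)·8
= 512π cm²/s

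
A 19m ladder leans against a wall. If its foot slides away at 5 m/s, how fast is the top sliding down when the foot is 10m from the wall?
50√29/87 ≈ 3.095 m/s

x² + y² = 19²
2x·dx/dt + 2y·dy/dt = 0
dy/dt = -x/y · dx/dt = -10/(3√29) · 5 = -50√29/87 m/s
The top is descending at 50√29/87 ≈ 3.095 m/s.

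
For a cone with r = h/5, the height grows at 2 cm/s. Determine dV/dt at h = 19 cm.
722π/25 cm³/s

V = (1/3)π(h/5)²h = πh³/75
dV/dt = πh²/25 · 2
At h = 19: dV/dt = 722π/25 cm³/s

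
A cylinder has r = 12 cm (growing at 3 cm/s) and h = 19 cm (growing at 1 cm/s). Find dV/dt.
1512π cm³/s

V = πr²h
dV/dt = 2πrh·dr/dt + πr²·dh/dt
= 2π(12)(19)(3) + π(12)²(1)
= 1512π cm³/s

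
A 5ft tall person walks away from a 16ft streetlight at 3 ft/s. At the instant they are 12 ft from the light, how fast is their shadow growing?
15/11 ft/s

By similar triangles: 16/(x+s) = 5/s
Solving: s = 5x/11
ds/dt = 5/11 · dx/dt = 5/11 · 3 = 15/11 ft/s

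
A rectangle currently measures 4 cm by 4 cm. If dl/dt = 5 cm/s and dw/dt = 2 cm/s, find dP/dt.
14 cm/s

P = 2(l + w)
dP/dt = 2(dl/dt + dw/dt) = 2(5 + 2) = 14 cm/s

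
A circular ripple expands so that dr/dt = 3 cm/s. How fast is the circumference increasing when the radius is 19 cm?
6π cm/s

C = 2πr
dC/dt = 2π · dr/dt = 2π · 3 = 6π cm/s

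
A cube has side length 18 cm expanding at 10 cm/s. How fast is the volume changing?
9720 cm³/s

V = s³
dV/dt = 3s² · ds/dt = 3·18²·10 = 9720 cm³/s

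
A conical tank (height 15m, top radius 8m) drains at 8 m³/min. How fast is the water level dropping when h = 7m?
225/(392π) ≈ 0.1827 m/min

r/h = 8/15, so r = (8/15)h
V = (1/3)πr²h = (1/3)π((8/15)h)²h = (64/675)πh³
dV/dh = (64/225)πh²
dh/dt = (dV/dt)/(dV/dh) = -8/((64/225)π·7²) = -225/(392π) m/min
The level is dropping at 225/(392π) ≈ 0.1827 m/min.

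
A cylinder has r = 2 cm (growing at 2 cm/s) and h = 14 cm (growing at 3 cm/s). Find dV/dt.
124π cm³/s

V = πr²h
dV/dt = 2πrh·dr/dt + πr²·dh/dt
= 2π(2)(14)(2) + π(2)²(3)
= 124π cm³/s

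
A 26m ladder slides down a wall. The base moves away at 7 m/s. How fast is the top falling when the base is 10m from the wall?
35/12 ≈ 2.917 m/s

x² + y² = 26²
2x·dx/dt + 2y·dy/dt = 0
dy/dt = -x/y · dx/dt = -10/24 · 7 = -35/12 m/s
The top is descending at 35/12 ≈ 2.917 m/s.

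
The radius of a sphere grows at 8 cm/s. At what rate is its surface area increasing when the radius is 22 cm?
1408π cm²/s

S = 4πr²
dS/dt = dS/dr · dr/dt = 8πr · 8
At r = 22: dS/dt = 1408π cm²/s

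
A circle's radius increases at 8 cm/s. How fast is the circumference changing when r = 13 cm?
16π cm/s

C = 2πr
dC/dt = 2π · dr/dt = 2π · 8 = 16π cm/s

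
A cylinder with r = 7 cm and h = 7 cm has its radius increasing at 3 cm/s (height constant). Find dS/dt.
126π cm²/s

S = 2πrh + 2πr² (lateral + bases)
dS/dt = (2πh + 4πr)·dr/dt = (2π·7 + 4π·7)·3
= 126π cm²/s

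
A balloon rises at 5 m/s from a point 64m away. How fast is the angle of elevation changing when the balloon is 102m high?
0.022069 rad/s

tan(θ) = y/64
sec²(θ) · dθ/dt = (1/64) · dy/dt
dθ/dt = cos²(θ)/64 · 5 = 64/(64² + 102²) · 5
dθ/dt = 0.022069 rad/s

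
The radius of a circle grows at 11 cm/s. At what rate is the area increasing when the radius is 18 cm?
396π cm²/s

A = πr²
dA/dt = 2πr · dr/dt = 2π(18)(11) = 396π cm²/s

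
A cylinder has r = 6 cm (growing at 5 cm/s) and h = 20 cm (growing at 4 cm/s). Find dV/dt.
1344π cm³/s

V = πr²h
dV/dt = 2πrh·dr/dt + πr²·dh/dt
= 2π(6)(20)(5) + π(6)²(4)
= 1344π cm³/s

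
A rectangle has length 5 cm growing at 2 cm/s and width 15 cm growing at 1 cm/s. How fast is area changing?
35 cm²/s

A = lw
dA/dt = w·dl/dt + l·dw/dt = 15·2 + 5·1 = 35 cm²/s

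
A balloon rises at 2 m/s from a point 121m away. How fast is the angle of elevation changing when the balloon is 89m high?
0.010726 rad/s

tan(θ) = y/121
sec²(θ) · dθ/dt = (1/121) · dy/dt
dθ/dt = cos²(θ)/121 · 2 = 121/(121² + 89²) · 2
dθ/dt = 0.010726 rad/s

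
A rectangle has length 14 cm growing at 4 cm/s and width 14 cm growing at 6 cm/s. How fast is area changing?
140 cm²/s

A = lw
dA/dt = w·dl/dt + l·dw/dt = 14·4 + 14·6 = 140 cm²/s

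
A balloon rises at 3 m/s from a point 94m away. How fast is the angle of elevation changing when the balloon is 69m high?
0.02074 rad/s

tan(θ) = y/94
sec²(θ) · dθ/dt = (1/94) · dy/dt
dθ/dt = cos²(θ)/94 · 3 = 94/(94² + 69²) · 3
dθ/dt = 0.02074 rad/s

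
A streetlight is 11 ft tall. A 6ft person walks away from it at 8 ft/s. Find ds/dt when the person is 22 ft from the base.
48/5 ft/s

By similar triangles: 11/(x+s) = 6/s
Solving: s = 6x/5
ds/dt = 6/5 · dx/dt = 6/5 · 8 = 48/5 ft/s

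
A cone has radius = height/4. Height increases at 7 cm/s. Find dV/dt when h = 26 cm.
1183π/4 cm³/s

V = (1/3)π(h/4)²h = πh³/48
dV/dt = πh²/16 · 7
At h = 26: dV/dt = 1183π/4 cm³/s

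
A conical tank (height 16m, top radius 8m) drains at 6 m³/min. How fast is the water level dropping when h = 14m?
6/(49π) ≈ 0.03898 m/min

r/h = 8/16, so r = (1/2)h
V = (1/3)πr²h = (1/3)π((1/2)h)²h = (1/12)πh³
dV/dh = (1/4)πh²
dh/dt = (dV/dt)/(dV/dh) = -6/((1/4)π·14²) = -6/(49π) m/min
The level is dropping at 6/(49π) ≈ 0.03898 m/min.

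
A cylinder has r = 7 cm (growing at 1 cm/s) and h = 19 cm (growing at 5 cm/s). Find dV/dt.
511π cm³/s

V = πr²h
dV/dt = 2πrh·dr/dt + πr²·dh/dt
= 2π(7)(19)(1) + π(7)²(5)
= 511π cm³/s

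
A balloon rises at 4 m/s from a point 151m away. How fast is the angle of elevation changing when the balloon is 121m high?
0.016132 rad/s

tan(θ) = y/151
sec²(θ) · dθ/dt = (1/151) · dy/dt
dθ/dt = cos²(θ)/151 · 4 = 151/(151² + 121²) · 4
dθ/dt = 0.016132 rad/s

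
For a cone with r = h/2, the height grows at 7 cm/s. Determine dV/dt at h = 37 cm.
9583π/4 cm³/s

V = (1/3)π(h/2)²h = πh³/12
dV/dt = πh²/4 · 7
At h = 37: dV/dt = 9583π/4 cm³/s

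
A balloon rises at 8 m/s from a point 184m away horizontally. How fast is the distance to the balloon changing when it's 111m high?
888√46177/46177 ≈ 4.132 m/s

z² = 184² + y²
z = √(184² + 111²) = √46177
dz/dt = y/z · dy/dt = 111/√46177 · 8 = 888√46177/46177 ≈ 4.132 m/s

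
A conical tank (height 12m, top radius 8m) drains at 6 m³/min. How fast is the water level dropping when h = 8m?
27/(128π) ≈ 0.06714 m/min

r/h = 8/12, so r = (2/3)h
V = (1/3)πr²h = (1/3)π((2/3)h)²h = (4/27)πh³
dV/dh = (4/9)πh²
dh/dt = (dV/dt)/(dV/dh) = -6/((4/9)π·8²) = -27/(128π) m/min
The level is dropping at 27/(128π) ≈ 0.06714 m/min.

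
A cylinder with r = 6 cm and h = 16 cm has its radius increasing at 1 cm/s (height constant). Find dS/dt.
56π cm²/s

S = 2πrh + 2πr² (lateral + bases)
dS/dt = (2πh + 4πr)·dr/dt = (2π·16 + 4π·6)·1
= 56π cm²/s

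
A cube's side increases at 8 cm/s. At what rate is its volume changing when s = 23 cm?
12696 cm³/s

V = s³
dV/dt = 3s² · ds/dt = 3·23²·8 = 12696 cm³/s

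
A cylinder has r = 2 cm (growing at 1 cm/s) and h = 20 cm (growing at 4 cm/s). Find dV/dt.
96π cm³/s

V = πr²h
dV/dt = 2πrh·dr/dt + πr²·dh/dt
= 2π(2)(20)(1) + π(2)²(4)
= 96π cm³/s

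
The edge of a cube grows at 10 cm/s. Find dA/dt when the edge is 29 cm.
3480 cm²/s

A = 6s²
dA/dt = 12s · ds/dt = 12·29·10 = 3480 cm²/s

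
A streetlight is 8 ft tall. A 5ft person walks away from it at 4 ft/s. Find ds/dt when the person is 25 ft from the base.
20/3 ft/s

By similar triangles: 8/(x+s) = 5/s
Solving: s = 5x/3
ds/dt = 5/3 · dx/dt = 5/3 · 4 = 20/3 ft/s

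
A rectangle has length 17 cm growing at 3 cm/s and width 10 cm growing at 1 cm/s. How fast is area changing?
47 cm²/s

A = lw
dA/dt = w·dl/dt + l·dw/dt = 10·3 + 17·1 = 47 cm²/s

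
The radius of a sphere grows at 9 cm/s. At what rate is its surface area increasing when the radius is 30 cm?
2160π cm²/s

S = 4πr²
dS/dt = dS/dr · dr/dt = 8πr · 9
At r = 30: dS/dt = 2160π cm²/s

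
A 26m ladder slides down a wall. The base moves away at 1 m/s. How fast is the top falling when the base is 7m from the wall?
7√627/627 ≈ 0.2796 m/s

x² + y² = 26²
2x·dx/dt + 2y·dy/dt = 0
dy/dt = -x/y · dx/dt = -7/√627 · 1 = -7√627/627 m/s
The top is descending at 7√627/627 ≈ 0.2796 m/s.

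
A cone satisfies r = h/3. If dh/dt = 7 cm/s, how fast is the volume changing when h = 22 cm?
3388π/9 cm³/s

V = (1/3)π(h/3)²h = πh³/27
dV/dt = πh²/9 · 7
At h = 22: dV/dt = 3388π/9 cm³/s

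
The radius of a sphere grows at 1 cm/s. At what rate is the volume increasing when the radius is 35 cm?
4900π cm³/s

V = (4/3)πr³
dV/dt = dV/dr · dr/dt = 4πr² · 1
At r = 35: dV/dt = 4900π cm³/s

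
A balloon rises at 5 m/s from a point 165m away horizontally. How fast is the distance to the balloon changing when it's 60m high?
20√137/137 ≈ 1.709 m/s

z² = 165² + y²
z = √(165² + 60²) = 15√137
dz/dt = y/z · dy/dt = 60/(15√137) · 5 = 20√137/137 ≈ 1.709 m/s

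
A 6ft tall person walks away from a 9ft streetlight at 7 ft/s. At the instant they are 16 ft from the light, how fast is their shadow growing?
14 ft/s

By similar triangles: 9/(x+s) = 6/s
Solving: s = 6x/3
ds/dt = 6/3 · dx/dt = 2 · 7 = 14 ft/s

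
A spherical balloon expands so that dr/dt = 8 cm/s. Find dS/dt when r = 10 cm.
640π cm²/s

S = 4πr²
dS/dt = dS/dr · dr/dt = 8πr · 8
At r = 10: dS/dt = 640π cm²/s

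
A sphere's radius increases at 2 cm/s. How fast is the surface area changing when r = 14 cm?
224π cm²/s

S = 4πr²
dS/dt = dS/dr · dr/dt = 8πr · 2
At r = 14: dS/dt = 224π cm²/s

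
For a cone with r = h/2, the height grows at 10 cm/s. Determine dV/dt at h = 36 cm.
3240π cm³/s

V = (1/3)π(h/2)²h = πh³/12
dV/dt = πh²/4 · 10
At h = 36: dV/dt = 3240π cm³/s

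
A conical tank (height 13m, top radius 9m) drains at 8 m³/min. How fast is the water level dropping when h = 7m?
1352/(3969π) ≈ 0.1084 m/min

r/h = 9/13, so r = (9/13)h
V = (1/3)πr²h = (1/3)π((9/13)h)²h = (27/169)πh³
dV/dh = (81/169)πh²
dh/dt = (dV/dt)/(dV/dh) = -8/((81/169)π·7²) = -1352/(3969π) m/min
The level is dropping at 1352/(3969π) ≈ 0.1084 m/min.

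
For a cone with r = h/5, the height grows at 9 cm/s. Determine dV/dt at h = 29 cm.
7569π/25 cm³/s

V = (1/3)π(h/5)²h = πh³/75
dV/dt = πh²/25 · 9
At h = 29: dV/dt = 7569π/25 cm³/s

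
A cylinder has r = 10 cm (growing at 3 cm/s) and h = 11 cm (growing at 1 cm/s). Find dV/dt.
760π cm³/s

V = πr²h
dV/dt = 2πrh·dr/dt + πr²·dh/dt
= 2π(10)(11)(3) + π(10)²(1)
= 760π cm³/s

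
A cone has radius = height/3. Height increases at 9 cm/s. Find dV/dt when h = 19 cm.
361π cm³/s

V = (1/3)π(h/3)²h = πh³/27
dV/dt = πh²/9 · 9
At h = 19: dV/dt = 361π cm³/s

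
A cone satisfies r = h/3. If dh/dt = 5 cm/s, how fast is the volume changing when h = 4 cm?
80π/9 cm³/s

V = (1/3)π(h/3)²h = πh³/27
dV/dt = πh²/9 · 5
At h = 4: dV/dt = 80π/9 cm³/s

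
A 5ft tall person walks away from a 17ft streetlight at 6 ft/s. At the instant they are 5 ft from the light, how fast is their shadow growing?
5/2 ft/s

By similar triangles: 17/(x+s) = 5/s
Solving: s = 5x/12
ds/dt = 5/12 · dx/dt = 5/12 · 6 = 5/2 ft/s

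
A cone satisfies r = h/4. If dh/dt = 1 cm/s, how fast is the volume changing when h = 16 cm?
16π cm³/s

V = (1/3)π(h/4)²h = πh³/48
dV/dt = πh²/16 · 1
At h = 16: dV/dt = 16π cm³/s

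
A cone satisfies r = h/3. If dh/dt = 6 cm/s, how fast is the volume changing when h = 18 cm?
216π cm³/s

V = (1/3)π(h/3)²h = πh³/27
dV/dt = πh²/9 · 6
At h = 18: dV/dt = 216π cm³/s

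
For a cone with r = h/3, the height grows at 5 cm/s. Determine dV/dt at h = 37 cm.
6845π/9 cm³/s

V = (1/3)π(h/3)²h = πh³/27
dV/dt = πh²/9 · 5
At h = 37: dV/dt = 6845π/9 cm³/s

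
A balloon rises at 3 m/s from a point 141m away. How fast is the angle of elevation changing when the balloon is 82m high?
0.015899 rad/s

tan(θ) = y/141
sec²(θ) · dθ/dt = (1/141) · dy/dt
dθ/dt = cos²(θ)/141 · 3 = 141/(141² + 82²) · 3
dθ/dt = 0.015899 rad/s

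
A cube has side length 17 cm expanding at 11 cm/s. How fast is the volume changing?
9537 cm³/s

V = s³
dV/dt = 3s² · ds/dt = 3·17²·11 = 9537 cm³/s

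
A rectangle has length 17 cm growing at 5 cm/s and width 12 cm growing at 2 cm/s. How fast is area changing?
94 cm²/s

A = lw
dA/dt = w·dl/dt + l·dw/dt = 12·5 + 17·2 = 94 cm²/s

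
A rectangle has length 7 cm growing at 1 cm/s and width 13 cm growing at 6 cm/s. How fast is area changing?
55 cm²/s

A = lw
dA/dt = w·dl/dt + l·dw/dt = 13·1 + 7·6 = 55 cm²/s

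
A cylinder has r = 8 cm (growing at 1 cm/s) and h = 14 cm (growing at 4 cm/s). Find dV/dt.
480π cm³/s

V = πr²h
dV/dt = 2πrh·dr/dt + πr²·dh/dt
= 2π(8)(14)(1) + π(8)²(4)
= 480π cm³/s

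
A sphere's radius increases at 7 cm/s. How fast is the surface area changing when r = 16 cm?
896π cm²/s

S = 4πr²
dS/dt = dS/dr · dr/dt = 8πr · 7
At r = 16: dS/dt = 896π cm²/s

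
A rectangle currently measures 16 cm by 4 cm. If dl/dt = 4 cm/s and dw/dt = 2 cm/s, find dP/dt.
12 cm/s

P = 2(l + w)
dP/dt = 2(dl/dt + dw/dt) = 2(4 + 2) = 12 cm/s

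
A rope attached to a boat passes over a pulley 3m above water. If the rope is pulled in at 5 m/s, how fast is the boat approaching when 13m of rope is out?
13√10/8 ≈ 5.139 m/s

rope² = x² + 3²
x = √(13² - 3²) = 4√10
dx/dt = (rope/x) · d(rope)/dt = (13/(4√10)) · (-5) = -13√10/8 m/s
The boat approaches at 13√10/8 ≈ 5.139 m/s.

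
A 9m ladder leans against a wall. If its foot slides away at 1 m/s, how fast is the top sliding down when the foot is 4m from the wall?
4√65/65 ≈ 0.4961 m/s

x² + y² = 9²
2x·dx/dt + 2y·dy/dt = 0
dy/dt = -x/y · dx/dt = -4/√65 · 1 = -4√65/65 m/s
The top is descending at 4√65/65 ≈ 0.4961 m/s.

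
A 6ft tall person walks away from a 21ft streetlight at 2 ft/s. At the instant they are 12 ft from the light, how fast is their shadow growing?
4/5 ft/s

By similar triangles: 21/(x+s) = 6/s
Solving: s = 6x/15
ds/dt = 6/15 · dx/dt = 2/5 · 2 = 4/5 ft/s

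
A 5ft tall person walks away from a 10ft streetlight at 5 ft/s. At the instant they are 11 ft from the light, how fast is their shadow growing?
5 ft/s

By similar triangles: 10/(x+s) = 5/s
Solving: s = 5x/5
ds/dt = 5/5 · dx/dt = 1 · 5 = 5 ft/s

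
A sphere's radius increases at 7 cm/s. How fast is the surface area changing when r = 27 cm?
1512π cm²/s

S = 4πr²
dS/dt = dS/dr · dr/dt = 8πr · 7
At r = 27: dS/dt = 1512π cm²/s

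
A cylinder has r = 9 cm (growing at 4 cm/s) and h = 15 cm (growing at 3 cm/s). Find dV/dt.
1323π cm³/s

V = πr²h
dV/dt = 2πrh·dr/dt + πr²·dh/dt
= 2π(9)(15)(4) + π(9)²(3)
= 1323π cm³/s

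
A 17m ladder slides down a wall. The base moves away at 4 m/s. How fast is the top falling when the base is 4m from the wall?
16√273/273 ≈ 0.9684 m/s

x² + y² = 17²
2x·dx/dt + 2y·dy/dt = 0
dy/dt = -x/y · dx/dt = -4/√273 · 4 = -16√273/273 m/s
The top is descending at 16√273/273 ≈ 0.9684 m/s.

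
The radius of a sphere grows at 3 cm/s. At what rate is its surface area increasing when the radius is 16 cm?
384π cm²/s

S = 4πr²
dS/dt = dS/dr · dr/dt = 8πr · 3
At r = 16: dS/dt = 384π cm²/s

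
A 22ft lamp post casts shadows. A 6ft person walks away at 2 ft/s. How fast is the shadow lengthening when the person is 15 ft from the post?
3/4 ft/s

By similar triangles: 22/(x+s) = 6/s
Solving: s = 6x/16
ds/dt = 6/16 · dx/dt = 3/8 · 2 = 3/4 ft/s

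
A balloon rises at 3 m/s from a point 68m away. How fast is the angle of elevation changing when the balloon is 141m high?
0.008325 rad/s

tan(θ) = y/68
sec²(θ) · dθ/dt = (1/68) · dy/dt
dθ/dt = cos²(θ)/68 · 3 = 68/(68² + 141²) · 3
dθ/dt = 0.008325 rad/s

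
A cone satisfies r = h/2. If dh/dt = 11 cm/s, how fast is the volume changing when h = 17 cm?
3179π/4 cm³/s

V = (1/3)π(h/2)²h = πh³/12
dV/dt = πh²/4 · 11
At h = 17: dV/dt = 3179π/4 cm³/s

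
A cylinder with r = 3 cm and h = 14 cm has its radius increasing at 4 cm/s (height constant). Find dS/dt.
160π cm²/s

S = 2πrh + 2πr² (lateral + bases)
dS/dt = (2πh + 4πr)·dr/dt = (2π·14 + 4π·3)·4
= 160π cm²/s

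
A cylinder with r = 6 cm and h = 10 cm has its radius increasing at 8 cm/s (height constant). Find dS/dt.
352π cm²/s

S = 2πrh + 2πr² (lateral + bases)
dS/dt = (2πh + 4πr)·dr/dt = (2π·10 + 4π·6)·8
= 352π cm²/s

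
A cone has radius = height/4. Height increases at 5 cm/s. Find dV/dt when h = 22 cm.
605π/4 cm³/s

V = (1/3)π(h/4)²h = πh³/48
dV/dt = πh²/16 · 5
At h = 22: dV/dt = 605π/4 cm³/s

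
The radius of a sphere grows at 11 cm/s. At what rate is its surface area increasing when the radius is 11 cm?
968π cm²/s

S = 4πr²
dS/dt = dS/dr · dr/dt = 8πr · 11
At r = 11: dS/dt = 968π cm²/s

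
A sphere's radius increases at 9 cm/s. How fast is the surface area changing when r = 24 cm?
1728π cm²/s

S = 4πr²
dS/dt = dS/dr · dr/dt = 8πr · 9
At r = 24: dS/dt = 1728π cm²/s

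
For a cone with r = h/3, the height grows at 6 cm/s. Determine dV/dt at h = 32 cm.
2048π/3 cm³/s

V = (1/3)π(h/3)²h = πh³/27
dV/dt = πh²/9 · 6
At h = 32: dV/dt = 2048π/3 cm³/s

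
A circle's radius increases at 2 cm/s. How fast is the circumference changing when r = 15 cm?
4π cm/s

C = 2πr
dC/dt = 2π · dr/dt = 2π · 2 = 4π cm/s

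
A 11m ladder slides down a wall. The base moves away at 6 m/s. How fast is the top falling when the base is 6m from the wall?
36√85/85 ≈ 3.905 m/s

x² + y² = 11²
2x·dx/dt + 2y·dy/dt = 0
dy/dt = -x/y · dx/dt = -6/√85 · 6 = -36√85/85 m/s
The top is descending at 36√85/85 ≈ 3.905 m/s.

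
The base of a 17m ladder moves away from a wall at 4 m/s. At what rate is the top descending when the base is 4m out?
16√273/273 ≈ 0.9684 m/s

x² + y² = 17²
2x·dx/dt + 2y·dy/dt = 0
dy/dt = -x/y · dx/dt = -4/√273 · 4 = -16√273/273 m/s
The top is descending at 16√273/273 ≈ 0.9684 m/s.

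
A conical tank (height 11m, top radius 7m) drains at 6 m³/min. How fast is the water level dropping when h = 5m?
726/(1225π) ≈ 0.1886 m/min

r/h = 7/11, so r = (7/11)h
V = (1/3)πr²h = (1/3)π((7/11)h)²h = (49/363)πh³
dV/dh = (49/121)πh²
dh/dt = (dV/dt)/(dV/dh) = -6/((49/121)π·5²) = -726/(1225π) m/min
The level is dropping at 726/(1225π) ≈ 0.1886 m/min.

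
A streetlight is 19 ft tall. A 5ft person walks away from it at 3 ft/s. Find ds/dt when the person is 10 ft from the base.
15/14 ft/s

By similar triangles: 19/(x+s) = 5/s
Solving: s = 5x/14
ds/dt = 5/14 · dx/dt = 5/14 · 3 = 15/14 ft/s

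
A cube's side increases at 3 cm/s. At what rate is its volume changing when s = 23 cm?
4761 cm³/s

V = s³
dV/dt = 3s² · ds/dt = 3·23²·3 = 4761 cm³/s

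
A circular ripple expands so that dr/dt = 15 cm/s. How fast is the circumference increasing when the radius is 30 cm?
30π cm/s

C = 2πr
dC/dt = 2π · dr/dt = 2π · 15 = 30π cm/s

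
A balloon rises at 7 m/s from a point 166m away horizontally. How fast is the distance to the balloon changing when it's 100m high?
350√9389/9389 ≈ 3.612 m/s

z² = 166² + y²
z = √(166² + 100²) = 2√9389
dz/dt = y/z · dy/dt = 100/(2√9389) · 7 = 350√9389/9389 ≈ 3.612 m/s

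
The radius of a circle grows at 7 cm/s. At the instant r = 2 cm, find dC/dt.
14π cm/s

C = 2πr
dC/dt = 2π · dr/dt = 2π · 7 = 14π cm/s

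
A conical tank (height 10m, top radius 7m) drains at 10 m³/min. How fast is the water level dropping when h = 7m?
1000/(2401π) ≈ 0.1326 m/min

r/h = 7/10, so r = (7/10)h
V = (1/3)πr²h = (1/3)π((7/10)h)²h = (49/300)πh³
dV/dh = (49/100)πh²
dh/dt = (dV/dt)/(dV/dh) = -10/((49/100)π·7²) = -1000/(2401π) m/min
The level is dropping at 1000/(2401π) ≈ 0.1326 m/min.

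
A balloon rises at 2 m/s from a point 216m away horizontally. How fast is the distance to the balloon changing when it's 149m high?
298√68857/68857 ≈ 1.136 m/s

z² = 216² + y²
z = √(216² + 149²) = √68857
dz/dt = y/z · dy/dt = 149/√68857 · 2 = 298√68857/68857 ≈ 1.136 m/s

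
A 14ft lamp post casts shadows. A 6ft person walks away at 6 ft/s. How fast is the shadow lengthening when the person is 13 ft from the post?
9/2 ft/s

By similar triangles: 14/(x+s) = 6/s
Solving: s = 6x/8
ds/dt = 6/8 · dx/dt = 3/4 · 6 = 9/2 ft/s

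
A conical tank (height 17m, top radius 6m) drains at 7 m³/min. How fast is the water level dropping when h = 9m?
2023/(2916π) ≈ 0.2208 m/min

r/h = 6/17, so r = (6/17)h
V = (1/3)πr²h = (1/3)π((6/17)h)²h = (12/289)πh³
dV/dh = (36/289)πh²
dh/dt = (dV/dt)/(dV/dh) = -7/((36/289)π·9²) = -2023/(2916π) m/min
The level is dropping at 2023/(2916π) ≈ 0.2208 m/min.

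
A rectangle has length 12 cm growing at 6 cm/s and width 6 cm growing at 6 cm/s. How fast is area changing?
108 cm²/s

A = lw
dA/dt = w·dl/dt + l·dw/dt = 6·6 + 12·6 = 108 cm²/s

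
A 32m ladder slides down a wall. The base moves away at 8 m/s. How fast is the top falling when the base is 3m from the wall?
24√1015/1015 ≈ 0.7533 m/s

x² + y² = 32²
2x·dx/dt + 2y·dy/dt = 0
dy/dt = -x/y · dx/dt = -3/√1015 · 8 = -24√1015/1015 m/s
The top is descending at 24√1015/1015 ≈ 0.7533 m/s.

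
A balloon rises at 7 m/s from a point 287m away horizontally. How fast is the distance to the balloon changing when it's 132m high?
924√99793/99793 ≈ 2.925 m/s

z² = 287² + y²
z = √(287² + 132²) = √99793
dz/dt = y/z · dy/dt = 132/√99793 · 7 = 924√99793/99793 ≈ 2.925 m/s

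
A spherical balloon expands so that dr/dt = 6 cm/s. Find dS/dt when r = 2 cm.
96π cm²/s

S = 4πr²
dS/dt = dS/dr · dr/dt = 8πr · 6
At r = 2: dS/dt = 96π cm²/s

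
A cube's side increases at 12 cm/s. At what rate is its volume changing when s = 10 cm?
3600 cm³/s

V = s³
dV/dt = 3s² · ds/dt = 3·10²·12 = 3600 cm³/s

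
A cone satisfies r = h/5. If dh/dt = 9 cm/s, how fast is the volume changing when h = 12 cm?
1296π/25 cm³/s

V = (1/3)π(h/5)²h = πh³/75
dV/dt = πh²/25 · 9
At h = 12: dV/dt = 1296π/25 cm³/s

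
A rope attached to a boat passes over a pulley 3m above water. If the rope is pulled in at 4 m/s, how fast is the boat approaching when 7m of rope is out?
7√10/5 ≈ 4.427 m/s

rope² = x² + 3²
x = √(7² - 3²) = 2√10
dx/dt = (rope/x) · d(rope)/dt = (7/(2√10)) · (-4) = -7√10/5 m/s
The boat approaches at 7√10/5 ≈ 4.427 m/s.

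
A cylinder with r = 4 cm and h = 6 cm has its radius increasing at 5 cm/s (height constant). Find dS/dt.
140π cm²/s

S = 2πrh + 2πr² (lateral + bases)
dS/dt = (2πh + 4πr)·dr/dt = (2π·6 + 4π·4)·5
= 140π cm²/s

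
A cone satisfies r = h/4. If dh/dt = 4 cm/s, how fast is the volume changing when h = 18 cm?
81π cm³/s

V = (1/3)π(h/4)²h = πh³/48
dV/dt = πh²/16 · 4
At h = 18: dV/dt = 81π cm³/s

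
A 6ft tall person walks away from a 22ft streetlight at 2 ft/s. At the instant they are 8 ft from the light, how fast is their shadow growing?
3/4 ft/s

By similar triangles: 22/(x+s) = 6/s
Solving: s = 6x/16
ds/dt = 6/16 · dx/dt = 3/8 · 2 = 3/4 ft/s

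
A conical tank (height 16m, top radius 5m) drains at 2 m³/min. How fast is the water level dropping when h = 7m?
512/(1225π) ≈ 0.133 m/min

r/h = 5/16, so r = (5/16)h
V = (1/3)πr²h = (1/3)π((5/16)h)²h = (25/768)πh³
dV/dh = (25/256)πh²
dh/dt = (dV/dt)/(dV/dh) = -2/((25/256)π·7²) = -512/(1225π) m/min
The level is dropping at 512/(1225π) ≈ 0.133 m/min.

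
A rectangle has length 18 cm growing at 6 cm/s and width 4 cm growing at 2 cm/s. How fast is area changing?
60 cm²/s

A = lw
dA/dt = w·dl/dt + l·dw/dt = 4·6 + 18·2 = 60 cm²/s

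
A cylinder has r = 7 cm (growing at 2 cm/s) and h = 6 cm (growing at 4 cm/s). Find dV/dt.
364π cm³/s

V = πr²h
dV/dt = 2πrh·dr/dt + πr²·dh/dt
= 2π(7)(6)(2) + π(7)²(4)
= 364π cm³/s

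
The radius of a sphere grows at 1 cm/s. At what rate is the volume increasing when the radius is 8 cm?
256π cm³/s

V = (4/3)πr³
dV/dt = dV/dr · dr/dt = 4πr² · 1
At r = 8: dV/dt = 256π cm³/s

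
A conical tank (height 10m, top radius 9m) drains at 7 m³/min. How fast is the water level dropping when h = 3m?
700/(729π) ≈ 0.3056 m/min

r/h = 9/10, so r = (9/10)h
V = (1/3)πr²h = (1/3)π((9/10)h)²h = (27/100)πh³
dV/dh = (81/100)πh²
dh/dt = (dV/dt)/(dV/dh) = -7/((81/100)π·3²) = -700/(729π) m/min
The level is dropping at 700/(729π) ≈ 0.3056 m/min.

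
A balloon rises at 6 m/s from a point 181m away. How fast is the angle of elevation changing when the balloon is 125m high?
0.022445 rad/s

tan(θ) = y/181
sec²(θ) · dθ/dt = (1/181) · dy/dt
dθ/dt = cos²(θ)/181 · 6 = 181/(181² + 125²) · 6
dθ/dt = 0.022445 rad/s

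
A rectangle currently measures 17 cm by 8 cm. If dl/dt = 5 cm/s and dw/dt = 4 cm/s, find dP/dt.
18 cm/s

P = 2(l + w)
dP/dt = 2(dl/dt + dw/dt) = 2(5 + 4) = 18 cm/s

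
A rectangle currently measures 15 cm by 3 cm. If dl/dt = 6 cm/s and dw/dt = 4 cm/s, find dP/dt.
20 cm/s

P = 2(l + w)
dP/dt = 2(dl/dt + dw/dt) = 2(6 + 4) = 20 cm/s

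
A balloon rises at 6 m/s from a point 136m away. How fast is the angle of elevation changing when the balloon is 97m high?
0.029242 rad/s

tan(θ) = y/136
sec²(θ) · dθ/dt = (1/136) · dy/dt
dθ/dt = cos²(θ)/136 · 6 = 136/(136² + 97²) · 6
dθ/dt = 0.029242 rad/s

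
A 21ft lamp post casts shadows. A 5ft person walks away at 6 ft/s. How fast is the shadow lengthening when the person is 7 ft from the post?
15/8 ft/s

By similar triangles: 21/(x+s) = 5/s
Solving: s = 5x/16
ds/dt = 5/16 · dx/dt = 5/16 · 6 = 15/8 ft/s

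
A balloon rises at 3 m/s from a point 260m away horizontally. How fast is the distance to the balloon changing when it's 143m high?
33√521/521 ≈ 1.446 m/s

z² = 260² + y²
z = √(260² + 143²) = 13√521
dz/dt = y/z · dy/dt = 143/(13√521) · 3 = 33√521/521 ≈ 1.446 m/s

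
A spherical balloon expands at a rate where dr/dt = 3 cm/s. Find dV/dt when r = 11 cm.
1452π cm³/s

V = (4/3)πr³
dV/dt = dV/dr · dr/dt = 4πr² · 3
At r = 11: dV/dt = 1452π cm³/s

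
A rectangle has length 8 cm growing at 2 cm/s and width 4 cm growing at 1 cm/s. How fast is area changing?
16 cm²/s

A = lw
dA/dt = w·dl/dt + l·dw/dt = 4·2 + 8·1 = 16 cm²/s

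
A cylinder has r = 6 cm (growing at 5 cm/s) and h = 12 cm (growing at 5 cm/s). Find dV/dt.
900π cm³/s

V = πr²h
dV/dt = 2πrh·dr/dt + πr²·dh/dt
= 2π(6)(12)(5) + π(6)²(5)
= 900π cm³/s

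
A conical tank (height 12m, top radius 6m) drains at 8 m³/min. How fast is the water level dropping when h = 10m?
8/(25π) ≈ 0.1019 m/min

r/h = 6/12, so r = (1/2)h
V = (1/3)πr²h = (1/3)π((1/2)h)²h = (1/12)πh³
dV/dh = (1/4)πh²
dh/dt = (dV/dt)/(dV/dh) = -8/((1/4)π·10²) = -8/(25π) m/min
The level is dropping at 8/(25π) ≈ 0.1019 m/min.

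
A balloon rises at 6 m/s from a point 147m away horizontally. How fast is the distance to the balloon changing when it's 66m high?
132√2885/2885 ≈ 2.458 m/s

z² = 147² + y²
z = √(147² + 66²) = 3√2885
dz/dt = y/z · dy/dt = 66/(3√2885) · 6 = 132√2885/2885 ≈ 2.458 m/s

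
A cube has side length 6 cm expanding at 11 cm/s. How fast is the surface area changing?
792 cm²/s

A = 6s²
dA/dt = 12s · ds/dt = 12·6·11 = 792 cm²/s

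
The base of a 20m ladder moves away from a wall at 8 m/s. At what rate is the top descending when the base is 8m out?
16√21/21 ≈ 3.491 m/s

x² + y² = 20²
2x·dx/dt + 2y·dy/dt = 0
dy/dt = -x/y · dx/dt = -8/(4√21) · 8 = -16√21/21 m/s
The top is descending at 16√21/21 ≈ 3.491 m/s.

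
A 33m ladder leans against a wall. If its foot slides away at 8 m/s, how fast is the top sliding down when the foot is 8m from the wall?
64√41/205 ≈ 1.999 m/s

x² + y² = 33²
2x·dx/dt + 2y·dy/dt = 0
dy/dt = -x/y · dx/dt = -8/(5√41) · 8 = -64√41/205 m/s
The top is descending at 64√41/205 ≈ 1.999 m/s.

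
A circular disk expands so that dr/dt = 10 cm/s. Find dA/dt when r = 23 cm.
460π cm²/s

A = πr²
dA/dt = 2πr · dr/dt = 2π(23)(10) = 460π cm²/s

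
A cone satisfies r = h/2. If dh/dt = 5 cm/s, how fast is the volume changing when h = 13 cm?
845π/4 cm³/s

V = (1/3)π(h/2)²h = πh³/12
dV/dt = πh²/4 · 5
At h = 13: dV/dt = 845π/4 cm³/s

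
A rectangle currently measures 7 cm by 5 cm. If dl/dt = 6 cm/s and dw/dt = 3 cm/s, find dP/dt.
18 cm/s

P = 2(l + w)
dP/dt = 2(dl/dt + dw/dt) = 2(6 + 3) = 18 cm/s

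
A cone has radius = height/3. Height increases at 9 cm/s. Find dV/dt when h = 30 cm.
900π cm³/s

V = (1/3)π(h/3)²h = πh³/27
dV/dt = πh²/9 · 9
At h = 30: dV/dt = 900π cm³/s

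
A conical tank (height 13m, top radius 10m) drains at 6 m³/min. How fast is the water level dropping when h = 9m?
169/(1350π) ≈ 0.03985 m/min

r/h = 10/13, so r = (10/13)h
V = (1/3)πr²h = (1/3)π((10/13)h)²h = (100/507)πh³
dV/dh = (100/169)πh²
dh/dt = (dV/dt)/(dV/dh) = -6/((100/169)π·9²) = -169/(1350π) m/min
The level is dropping at 169/(1350π) ≈ 0.03985 m/min.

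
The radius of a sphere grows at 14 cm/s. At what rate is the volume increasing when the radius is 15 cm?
12600π cm³/s

V = (4/3)πr³
dV/dt = dV/dr · dr/dt = 4πr² · 14
At r = 15: dV/dt = 12600π cm³/s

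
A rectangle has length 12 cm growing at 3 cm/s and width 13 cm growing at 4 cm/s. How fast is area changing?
87 cm²/s

A = lw
dA/dt = w·dl/dt + l·dw/dt = 13·3 + 12·4 = 87 cm²/s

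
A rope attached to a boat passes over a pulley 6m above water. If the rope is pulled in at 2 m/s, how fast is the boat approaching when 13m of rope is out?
26√133/133 ≈ 2.254 m/s

rope² = x² + 6²
x = √(13² - 6²) = √133
dx/dt = (rope/x) · d(rope)/dt = (13/√133) · (-2) = -26√133/133 m/s
The boat approaches at 26√133/133 ≈ 2.254 m/s.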